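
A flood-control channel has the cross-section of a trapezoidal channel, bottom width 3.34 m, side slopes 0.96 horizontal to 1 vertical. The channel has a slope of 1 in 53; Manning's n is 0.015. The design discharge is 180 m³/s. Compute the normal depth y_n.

Manning's equation rearranged: A R^(2/3) = nQ / (1·√S) = 0.015 × 180 / (√0.01887) = 19.66.
At y = 3.18 m: A R^(2/3) = 28.64 — over.
At y = 2.2 m: A R^(2/3) = 14.07 — short.
At y = 2.62 m: A R^(2/3) = 19.62 — close enough.

y_n = 2.62 m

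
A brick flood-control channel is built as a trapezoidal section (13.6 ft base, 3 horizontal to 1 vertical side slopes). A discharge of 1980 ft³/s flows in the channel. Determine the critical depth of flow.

y_c = 5.82 ft

At critical depth, Q² T / (g A³) = 1, i.e. A³/T = Q²/g = 1980²/32.2 = 121800.
Trying y = 5.15 ft: A³/T = 75250 — low.
Trying y = 7.2 ft: A³/T = 286600 — high.
Trying y = 5.82 ft: A³/T = 121700 — ≈ 121800.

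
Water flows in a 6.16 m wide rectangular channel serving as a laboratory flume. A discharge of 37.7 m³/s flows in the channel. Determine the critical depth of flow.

y_c = 1.56 m

For a rectangular channel, critical depth y_c = (q²/g)^(1/3) where q = Q/b = 37.7/6.16 = 6.12 m²/s.
So y_c = (6.12²/9.81)^(1/3) = 1.56 m.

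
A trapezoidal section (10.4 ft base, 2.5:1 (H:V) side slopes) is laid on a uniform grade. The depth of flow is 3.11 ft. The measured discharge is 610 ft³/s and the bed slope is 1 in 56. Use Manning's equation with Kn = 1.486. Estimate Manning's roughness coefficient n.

With bottom width b = 10.4 ft and side slope z = 2.5: A = (b + zy)y = (10.4 + 2.5×3.11)×3.11 = 56.52 ft²; P = b + 2y√(1+z²) = 10.4 + 2×3.11×2.693 = 27.15 ft.
Hydraulic radius R = A/P = 56.52/27.15 = 2.082 ft.
Rearranging Manning's equation: n = (1.486/Q) A R^(2/3) S^(1/2) = (1.486/610) × 56.52 × 2.082^(2/3) × √0.01786 = 0.03.

n = 0.03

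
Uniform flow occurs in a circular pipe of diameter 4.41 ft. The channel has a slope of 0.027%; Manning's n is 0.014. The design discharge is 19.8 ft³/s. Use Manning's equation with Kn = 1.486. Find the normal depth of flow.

y_n = 2.71 ft

Manning's equation rearranged: A R^(2/3) = nQ / (1.486·√S) = 0.014 × 19.8 / (1.486 × √0.00027) = 11.35.
Trying y = 3.02 ft: A R^(2/3) = 13.26 — high.
Trying y = 2.24 ft: A R^(2/3) = 8.371 — low.
Trying y = 2.71 ft: A R^(2/3) = 11.36 — ≈ 11.35.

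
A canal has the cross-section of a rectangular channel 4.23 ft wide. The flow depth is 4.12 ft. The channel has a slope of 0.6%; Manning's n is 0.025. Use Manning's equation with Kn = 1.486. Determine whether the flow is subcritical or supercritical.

Flow area A = b·y = 4.23 × 4.12 = 17.43 ft². Wetted perimeter P = b + 2y = 4.23 + 2×4.12 = 12.47 ft.
Hydraulic radius R = A/P = 17.43/12.47 = 1.398 ft.
V = (1.486/n) R^(2/3) √S = (1.486/0.025) × 1.398^(2/3) × √0.006 = 5.755 ft/s. Hydraulic depth D_h = A/T = 17.43/4.23 = 4.12 ft.
Froude number Fr = V/√(g·D_h) = 5.755/√(32.2×4.12) = 0.5, which is less than 1, so the flow is subcritical.

subcritical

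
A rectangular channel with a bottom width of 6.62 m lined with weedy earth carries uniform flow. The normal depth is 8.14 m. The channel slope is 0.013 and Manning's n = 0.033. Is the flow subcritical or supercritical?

Flow area A = b·y = 6.62 × 8.14 = 53.89 m². Wetted perimeter P = b + 2y = 6.62 + 2×8.14 = 22.9 m.
Hydraulic radius R = A/P = 53.89/22.9 = 2.353 m.
V = (1/n) R^(2/3) √S = (1/0.033) × 2.353^(2/3) × √0.013 = 6.113 m/s. Hydraulic depth D_h = A/T = 53.89/6.62 = 8.14 m.
Froude number Fr = V/√(g·D_h) = 6.113/√(9.81×8.14) = 0.684, which is less than 1, so the flow is subcritical.

subcritical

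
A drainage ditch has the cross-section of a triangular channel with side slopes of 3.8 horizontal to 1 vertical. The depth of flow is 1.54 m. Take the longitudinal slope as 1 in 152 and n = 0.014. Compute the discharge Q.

For a triangular section with side slope z = 3.8: A = zy² = 3.8×1.54² = 9.012 m²; P = 2y√(1+z²) = 2×1.54×3.929 = 12.1 m.
Hydraulic radius R = A/P = 9.012/12.1 = 0.7446 m.
Manning's equation: Q = (1/n) A R^(2/3) S^(1/2) = (1/0.014) × 9.012 × 0.7446^(2/3) × 0.006579^(1/2) = 42.9 m³/s.

Q = 42.9 m³/s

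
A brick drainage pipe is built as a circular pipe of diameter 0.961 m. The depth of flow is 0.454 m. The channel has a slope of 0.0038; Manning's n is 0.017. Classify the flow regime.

For a circular section of diameter D = 0.961 m at depth y = 0.454 m, the central angle is θ = 2 arccos(1 − 2y/D) = 3.031 rad. Then A = (D²/8)(θ − sin θ) = 0.3372 m² and P = Dθ/2 = 1.457 m.
Hydraulic radius R = A/P = 0.3372/1.457 = 0.2315 m.
V = (1/n) R^(2/3) √S = (1/0.017) × 0.2315^(2/3) × √0.0038 = 1.367 m/s. Hydraulic depth D_h = A/T = 0.3372/0.9595 = 0.3514 m.
Froude number Fr = V/√(g·D_h) = 1.367/√(9.81×0.3514) = 0.736, which is less than 1, so the flow is subcritical.

subcritical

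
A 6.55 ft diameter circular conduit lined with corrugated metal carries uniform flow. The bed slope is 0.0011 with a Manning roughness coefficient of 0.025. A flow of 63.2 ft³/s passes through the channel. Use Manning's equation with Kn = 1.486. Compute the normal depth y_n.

Manning's equation rearranged: A R^(2/3) = nQ / (1.486·√S) = 0.025 × 63.2 / (1.486 × √0.0011) = 32.06.
Trying y = 3.05 ft: A R^(2/3) = 20.71 — low.
Trying y = 4.84 ft: A R^(2/3) = 41.95 — high.
Trying y = 3.98 ft: A R^(2/3) = 32.06 — ≈ 32.06.

y_n = 3.98 ft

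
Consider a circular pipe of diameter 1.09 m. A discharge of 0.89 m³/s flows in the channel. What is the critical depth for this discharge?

y_c = 0.525 m

At critical depth, Q² T / (g A³) = 1, i.e. A³/T = Q²/g = 0.89²/9.81 = 0.08074.
At y = 0.623 m: A³/T = 0.1553 — high.
At y = 0.446 m: A³/T = 0.04326 — low.
At y = 0.525 m: A³/T = 0.08077 — matches.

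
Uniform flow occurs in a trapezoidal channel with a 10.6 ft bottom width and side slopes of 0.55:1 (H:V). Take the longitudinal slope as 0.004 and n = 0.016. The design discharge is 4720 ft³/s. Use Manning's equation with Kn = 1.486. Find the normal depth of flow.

Manning's equation rearranged: A R^(2/3) = nQ / (1.486·√S) = 0.016 × 4720 / (1.486 × √0.004) = 803.6.
At y = 12.1 ft: A R^(2/3) = 647.6 — too small.
At y = 16.1 ft: A R^(2/3) = 1104 — too large.
At y = 13.6 ft: A R^(2/3) = 803.3 — ≈ 803.6.

y_n = 13.6 ft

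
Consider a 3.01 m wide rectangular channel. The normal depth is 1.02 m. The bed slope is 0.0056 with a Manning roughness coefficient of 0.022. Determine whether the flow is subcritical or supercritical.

Flow area A = b·y = 3.01 × 1.02 = 3.07 m². Wetted perimeter P = b + 2y = 3.01 + 2×1.02 = 5.05 m.
Hydraulic radius R = A/P = 3.07/5.05 = 0.608 m.
V = (1/n) R^(2/3) √S = (1/0.022) × 0.608^(2/3) × √0.0056 = 2.441 m/s. Hydraulic depth D_h = A/T = 3.07/3.01 = 1.02 m.
Froude number Fr = V/√(g·D_h) = 2.441/√(9.81×1.02) = 0.772, which is less than 1, so the flow is subcritical.

subcritical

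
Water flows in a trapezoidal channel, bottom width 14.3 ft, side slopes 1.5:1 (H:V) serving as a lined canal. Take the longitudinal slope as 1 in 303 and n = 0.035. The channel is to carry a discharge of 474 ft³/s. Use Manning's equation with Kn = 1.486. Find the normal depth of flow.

y_n = 4.41 ft

Manning's equation rearranged: A R^(2/3) = nQ / (1.486·√S) = 0.035 × 474 / (1.486 × √0.0033) = 194.3.
Trying y = 3.08 ft: A R^(2/3) = 101.4 — too small.
Trying y = 4.95 ft: A R^(2/3) = 240.5 — too large.
Trying y = 4.41 ft: A R^(2/3) = 194.2 — ≈ 194.3.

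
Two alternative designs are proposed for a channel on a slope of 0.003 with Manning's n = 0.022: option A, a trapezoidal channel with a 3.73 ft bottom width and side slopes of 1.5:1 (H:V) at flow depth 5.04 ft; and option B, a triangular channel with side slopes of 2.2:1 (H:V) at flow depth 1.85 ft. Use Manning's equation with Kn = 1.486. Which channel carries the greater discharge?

channel A

Channel A: With bottom width b = 3.73 ft and side slope z = 1.5: A = (b + zy)y = (3.73 + 1.5×5.04)×5.04 = 56.9 ft²; P = b + 2y√(1+z²) = 3.73 + 2×5.04×1.803 = 21.9 ft. Hydraulic radius R = A/P = 56.9/21.9 = 2.598 ft. Q_A = (1.486/0.022)·56.9·2.598^(2/3)·√0.003 = 397.8 ft³/s.
Channel B: For a triangular section with side slope z = 2.2: A = zy² = 2.2×1.85² = 7.53 ft²; P = 2y√(1+z²) = 2×1.85×2.417 = 8.941 ft. Hydraulic radius R = A/P = 7.53/8.941 = 0.8421 ft. Q_B = (1.486/0.022)·7.53·0.8421^(2/3)·√0.003 = 24.84 ft³/s.
Q_A = 397.8 ft³/s vs Q_B = 24.84 ft³/s, so channel A carries more.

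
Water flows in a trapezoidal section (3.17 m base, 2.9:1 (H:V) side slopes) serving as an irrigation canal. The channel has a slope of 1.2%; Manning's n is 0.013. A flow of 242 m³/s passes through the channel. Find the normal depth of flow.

Manning's equation rearranged: A R^(2/3) = nQ / (1·√S) = 0.013 × 242 / (√0.012) = 28.72.
At y = 2.97 m: A R^(2/3) = 48.59 — over.
At y = 1.8 m: A R^(2/3) = 15.73 — short.
At y = 2.36 m: A R^(2/3) = 28.71 — close enough.

y_n = 2.36 m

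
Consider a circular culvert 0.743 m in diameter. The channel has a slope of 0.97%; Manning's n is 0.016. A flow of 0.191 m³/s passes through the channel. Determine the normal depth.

Manning's equation rearranged: A R^(2/3) = nQ / (1·√S) = 0.016 × 0.191 / (√0.0097) = 0.03103.
At y = 0.294 m: A R^(2/3) = 0.04663 — over.
At y = 0.237 m: A R^(2/3) = 0.03111 — ≈ 0.03103.

y_n = 0.237 m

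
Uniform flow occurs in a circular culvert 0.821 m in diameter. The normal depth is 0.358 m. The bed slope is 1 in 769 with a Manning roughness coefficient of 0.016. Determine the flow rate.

Q = 0.164 m³/s

For a circular section of diameter D = 0.821 m at depth y = 0.358 m, the central angle is θ = 2 arccos(1 − 2y/D) = 2.885 rad. Then A = (D²/8)(θ − sin θ) = 0.2217 m² and P = Dθ/2 = 1.184 m.
Hydraulic radius R = A/P = 0.2217/1.184 = 0.1872 m.
Manning's equation: Q = (1/n) A R^(2/3) S^(1/2) = (1/0.016) × 0.2217 × 0.1872^(2/3) × 0.0013^(1/2) = 0.164 m³/s.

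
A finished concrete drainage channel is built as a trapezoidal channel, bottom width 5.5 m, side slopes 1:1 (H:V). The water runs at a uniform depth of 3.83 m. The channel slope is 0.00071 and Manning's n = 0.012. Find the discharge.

With bottom width b = 5.5 m and side slope z = 1: A = (b + zy)y = (5.5 + 1×3.83)×3.83 = 35.73 m²; P = b + 2y√(1+z²) = 5.5 + 2×3.83×1.414 = 16.33 m.
Hydraulic radius R = A/P = 35.73/16.33 = 2.188 m.
Manning's equation: Q = (1/n) A R^(2/3) S^(1/2) = (1/0.012) × 35.73 × 2.188^(2/3) × 0.00071^(1/2) = 134 m³/s.

Q = 134 m³/s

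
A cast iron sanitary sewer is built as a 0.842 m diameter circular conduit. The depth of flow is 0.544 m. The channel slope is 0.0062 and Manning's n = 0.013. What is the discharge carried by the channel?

For a circular section of diameter D = 0.842 m at depth y = 0.544 m, the central angle is θ = 2 arccos(1 − 2y/D) = 3.735 rad. Then A = (D²/8)(θ − sin θ) = 0.3805 m² and P = Dθ/2 = 1.572 m.
Hydraulic radius R = A/P = 0.3805/1.572 = 0.242 m.
Manning's equation: Q = (1/n) A R^(2/3) S^(1/2) = (1/0.013) × 0.3805 × 0.242^(2/3) × 0.0062^(1/2) = 0.895 m³/s.

Q = 0.895 m³/s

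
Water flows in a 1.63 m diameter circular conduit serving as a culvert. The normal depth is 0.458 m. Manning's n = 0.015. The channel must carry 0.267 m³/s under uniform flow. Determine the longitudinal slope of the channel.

S = 0.00041

For a circular section of diameter D = 1.63 m at depth y = 0.458 m, the central angle is θ = 2 arccos(1 − 2y/D) = 2.235 rad. Then A = (D²/8)(θ − sin θ) = 0.4806 m² and P = Dθ/2 = 1.821 m.
Hydraulic radius R = A/P = 0.4806/1.821 = 0.2639 m.
From Manning's equation, S = [nQ / (1 A R^(2/3))]² = [0.015 × 0.267 / (1 × 0.4806 × 0.2639^(2/3))]² = 0.00041.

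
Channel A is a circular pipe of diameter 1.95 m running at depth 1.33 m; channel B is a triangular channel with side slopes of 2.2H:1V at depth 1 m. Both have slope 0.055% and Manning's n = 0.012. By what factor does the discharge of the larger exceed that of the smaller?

1.15

Channel A: For a circular section of diameter D = 1.95 m at depth y = 1.33 m, the central angle is θ = 2 arccos(1 − 2y/D) = 3.887 rad. Then A = (D²/8)(θ − sin θ) = 2.17 m² and P = Dθ/2 = 3.79 m. Hydraulic radius R = A/P = 2.17/3.79 = 0.5726 m. Q_A = (1/0.012)·2.17·0.5726^(2/3)·√0.00055 = 2.924 m³/s.
Channel B: For a triangular section with side slope z = 2.2: A = zy² = 2.2×1² = 2.2 m²; P = 2y√(1+z²) = 2×1×2.417 = 4.833 m. Hydraulic radius R = A/P = 2.2/4.833 = 0.4552 m. Q_B = (1/0.012)·2.2·0.4552^(2/3)·√0.00055 = 2.544 m³/s.
The larger discharge is 2.924 m³/s and the smaller is 2.544 m³/s; the ratio is 1.15.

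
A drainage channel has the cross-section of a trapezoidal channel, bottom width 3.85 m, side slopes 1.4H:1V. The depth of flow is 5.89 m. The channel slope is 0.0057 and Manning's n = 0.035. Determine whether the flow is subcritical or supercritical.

subcritical

With bottom width b = 3.85 m and side slope z = 1.4: A = (b + zy)y = (3.85 + 1.4×5.89)×5.89 = 71.25 m²; P = b + 2y√(1+z²) = 3.85 + 2×5.89×1.72 = 24.12 m.
Hydraulic radius R = A/P = 71.25/24.12 = 2.954 m.
V = (1/n) R^(2/3) √S = (1/0.035) × 2.954^(2/3) × √0.0057 = 4.441 m/s. Hydraulic depth D_h = A/T = 71.25/20.34 = 3.502 m.
Froude number Fr = V/√(g·D_h) = 4.441/√(9.81×3.502) = 0.758, which is less than 1, so the flow is subcritical.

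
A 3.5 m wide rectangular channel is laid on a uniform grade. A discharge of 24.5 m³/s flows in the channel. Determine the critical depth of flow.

y_c = 1.71 m

For a rectangular channel, critical depth y_c = (q²/g)^(1/3) where q = Q/b = 24.5/3.5 = 7 m²/s.
So y_c = (7²/9.81)^(1/3) = 1.71 m.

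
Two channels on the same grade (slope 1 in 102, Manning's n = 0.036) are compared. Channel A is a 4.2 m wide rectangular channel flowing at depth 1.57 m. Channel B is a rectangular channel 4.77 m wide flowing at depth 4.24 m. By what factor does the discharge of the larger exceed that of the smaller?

Channel A: Flow area A = b·y = 4.2 × 1.57 = 6.594 m². Wetted perimeter P = b + 2y = 4.2 + 2×1.57 = 7.34 m. Hydraulic radius R = A/P = 6.594/7.34 = 0.8984 m. Q_A = (1/0.036)·6.594·0.8984^(2/3)·√0.009804 = 16.89 m³/s.
Channel B: Flow area A = b·y = 4.77 × 4.24 = 20.22 m². Wetted perimeter P = b + 2y = 4.77 + 2×4.24 = 13.25 m. Hydraulic radius R = A/P = 20.22/13.25 = 1.526 m. Q_B = (1/0.036)·20.22·1.526^(2/3)·√0.009804 = 73.74 m³/s.
The larger discharge is 73.74 m³/s and the smaller is 16.89 m³/s; the ratio is 4.37.

4.37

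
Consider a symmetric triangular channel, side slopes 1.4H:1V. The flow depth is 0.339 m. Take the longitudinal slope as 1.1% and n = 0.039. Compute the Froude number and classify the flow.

For a triangular section with side slope z = 1.4: A = zy² = 1.4×0.339² = 0.1609 m²; P = 2y√(1+z²) = 2×0.339×1.72 = 1.166 m.
Hydraulic radius R = A/P = 0.1609/1.166 = 0.1379 m.
V = (1/n) R^(2/3) √S = (1/0.039) × 0.1379^(2/3) × √0.011 = 0.7179 m/s. Hydraulic depth D_h = A/T = 0.1609/0.9492 = 0.1695 m.
Froude number Fr = V/√(g·D_h) = 0.7179/√(9.81×0.1695) = 0.557, which is less than 1, so the flow is subcritical.

subcritical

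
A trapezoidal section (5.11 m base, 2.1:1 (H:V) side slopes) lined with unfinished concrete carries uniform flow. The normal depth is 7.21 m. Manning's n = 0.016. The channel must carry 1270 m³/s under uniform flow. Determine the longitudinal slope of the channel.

S = 0.00329

With bottom width b = 5.11 m and side slope z = 2.1: A = (b + zy)y = (5.11 + 2.1×7.21)×7.21 = 146 m²; P = b + 2y√(1+z²) = 5.11 + 2×7.21×2.326 = 38.65 m.
Hydraulic radius R = A/P = 146/38.65 = 3.778 m.
From Manning's equation, S = [nQ / (1 A R^(2/3))]² = [0.016 × 1270 / (1 × 146 × 3.778^(2/3))]² = 0.00329.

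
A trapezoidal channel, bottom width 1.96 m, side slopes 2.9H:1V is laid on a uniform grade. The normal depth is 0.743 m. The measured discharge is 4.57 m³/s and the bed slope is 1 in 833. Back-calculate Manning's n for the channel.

With bottom width b = 1.96 m and side slope z = 2.9: A = (b + zy)y = (1.96 + 2.9×0.743)×0.743 = 3.057 m²; P = b + 2y√(1+z²) = 1.96 + 2×0.743×3.068 = 6.518 m.
Hydraulic radius R = A/P = 3.057/6.518 = 0.469 m.
Rearranging Manning's equation: n = (1/Q) A R^(2/3) S^(1/2) = (1/4.57) × 3.057 × 0.469^(2/3) × √0.0012 = 0.014.

n = 0.014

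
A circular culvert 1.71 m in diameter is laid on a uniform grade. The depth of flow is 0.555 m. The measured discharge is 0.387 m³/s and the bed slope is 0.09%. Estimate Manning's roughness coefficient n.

For a circular section of diameter D = 1.71 m at depth y = 0.555 m, the central angle is θ = 2 arccos(1 − 2y/D) = 2.425 rad. Then A = (D²/8)(θ − sin θ) = 0.646 m² and P = Dθ/2 = 2.073 m.
Hydraulic radius R = A/P = 0.646/2.073 = 0.3116 m.
Rearranging Manning's equation: n = (1/Q) A R^(2/3) S^(1/2) = (1/0.387) × 0.646 × 0.3116^(2/3) × √0.0009 = 0.023.

n = 0.023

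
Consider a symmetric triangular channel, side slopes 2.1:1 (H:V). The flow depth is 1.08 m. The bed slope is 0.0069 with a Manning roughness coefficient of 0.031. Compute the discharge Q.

For a triangular section with side slope z = 2.1: A = zy² = 2.1×1.08² = 2.449 m²; P = 2y√(1+z²) = 2×1.08×2.326 = 5.024 m.
Hydraulic radius R = A/P = 2.449/5.024 = 0.4875 m.
Manning's equation: Q = (1/n) A R^(2/3) S^(1/2) = (1/0.031) × 2.449 × 0.4875^(2/3) × 0.0069^(1/2) = 4.07 m³/s.

Q = 4.07 m³/s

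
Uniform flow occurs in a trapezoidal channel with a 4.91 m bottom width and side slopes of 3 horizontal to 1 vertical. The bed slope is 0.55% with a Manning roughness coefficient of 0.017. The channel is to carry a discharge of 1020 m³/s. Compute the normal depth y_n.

Manning's equation rearranged: A R^(2/3) = nQ / (1·√S) = 0.017 × 1020 / (√0.0055) = 233.8.
Try y = 3.98 m: A R^(2/3) = 114.4 — too small.
Try y = 6.75 m: A R^(2/3) = 396.5 — too large.
Try y = 5.41 m: A R^(2/3) = 233.8 — close enough.

y_n = 5.41 m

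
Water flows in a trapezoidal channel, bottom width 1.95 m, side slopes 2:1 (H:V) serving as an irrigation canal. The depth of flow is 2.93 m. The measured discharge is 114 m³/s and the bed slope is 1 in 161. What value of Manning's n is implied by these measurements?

n = 0.0209

With bottom width b = 1.95 m and side slope z = 2: A = (b + zy)y = (1.95 + 2×2.93)×2.93 = 22.88 m²; P = b + 2y√(1+z²) = 1.95 + 2×2.93×2.236 = 15.05 m.
Hydraulic radius R = A/P = 22.88/15.05 = 1.52 m.
Rearranging Manning's equation: n = (1/Q) A R^(2/3) S^(1/2) = (1/114) × 22.88 × 1.52^(2/3) × √0.006211 = 0.0209.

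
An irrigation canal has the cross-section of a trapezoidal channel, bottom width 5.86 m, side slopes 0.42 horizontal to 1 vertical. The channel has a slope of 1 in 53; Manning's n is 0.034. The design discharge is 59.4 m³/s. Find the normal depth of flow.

y_n = 1.89 m

Manning's equation rearranged: A R^(2/3) = nQ / (1·√S) = 0.034 × 59.4 / (√0.01887) = 14.7.
Trying y = 2.24 m: A R^(2/3) = 19.26 — over.
Trying y = 1.46 m: A R^(2/3) = 9.744 — short.
Trying y = 1.89 m: A R^(2/3) = 14.69 — close enough.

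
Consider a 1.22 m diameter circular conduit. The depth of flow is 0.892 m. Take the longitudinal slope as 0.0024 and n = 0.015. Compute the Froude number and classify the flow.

subcritical

For a circular section of diameter D = 1.22 m at depth y = 0.892 m, the central angle is θ = 2 arccos(1 − 2y/D) = 4.103 rad. Then A = (D²/8)(θ − sin θ) = 0.9159 m² and P = Dθ/2 = 2.503 m.
Hydraulic radius R = A/P = 0.9159/2.503 = 0.3659 m.
V = (1/n) R^(2/3) √S = (1/0.015) × 0.3659^(2/3) × √0.0024 = 1.671 m/s. Hydraulic depth D_h = A/T = 0.9159/1.082 = 0.8466 m.
Froude number Fr = V/√(g·D_h) = 1.671/√(9.81×0.8466) = 0.58, which is less than 1, so the flow is subcritical.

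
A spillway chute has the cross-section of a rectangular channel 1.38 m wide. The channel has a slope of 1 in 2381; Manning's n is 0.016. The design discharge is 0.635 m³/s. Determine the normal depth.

Manning's equation rearranged: A R^(2/3) = nQ / (1·√S) = 0.016 × 0.635 / (√0.00042) = 0.4958.
Try y = 0.497 m: A R^(2/3) = 0.2997 — short.
Try y = 0.86 m: A R^(2/3) = 0.6257 — over.
Try y = 0.72 m: A R^(2/3) = 0.4957 — close enough.

y_n = 0.72 m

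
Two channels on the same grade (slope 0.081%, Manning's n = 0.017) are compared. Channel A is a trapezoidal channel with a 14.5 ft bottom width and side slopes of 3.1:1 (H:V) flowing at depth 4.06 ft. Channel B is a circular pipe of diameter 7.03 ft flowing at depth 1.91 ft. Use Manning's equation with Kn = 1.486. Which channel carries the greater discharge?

channel A

Channel A: With bottom width b = 14.5 ft and side slope z = 3.1: A = (b + zy)y = (14.5 + 3.1×4.06)×4.06 = 110 ft²; P = b + 2y√(1+z²) = 14.5 + 2×4.06×3.257 = 40.95 ft. Hydraulic radius R = A/P = 110/40.95 = 2.685 ft. Q_A = (1.486/0.017)·110·2.685^(2/3)·√0.00081 = 528.6 ft³/s.
Channel B: For a circular section of diameter D = 7.03 ft at depth y = 1.91 ft, the central angle is θ = 2 arccos(1 − 2y/D) = 2.193 rad. Then A = (D²/8)(θ − sin θ) = 8.53 ft² and P = Dθ/2 = 7.709 ft. Hydraulic radius R = A/P = 8.53/7.709 = 1.106 ft. Q_B = (1.486/0.017)·8.53·1.106^(2/3)·√0.00081 = 22.7 ft³/s.
Q_A = 528.6 ft³/s vs Q_B = 22.7 ft³/s, so channel A carries more.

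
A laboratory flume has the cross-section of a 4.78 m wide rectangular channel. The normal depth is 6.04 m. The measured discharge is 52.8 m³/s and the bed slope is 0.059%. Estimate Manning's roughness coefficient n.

n = 0.019

Flow area A = b·y = 4.78 × 6.04 = 28.87 m². Wetted perimeter P = b + 2y = 4.78 + 2×6.04 = 16.86 m.
Hydraulic radius R = A/P = 28.87/16.86 = 1.712 m.
Rearranging Manning's equation: n = (1/Q) A R^(2/3) S^(1/2) = (1/52.8) × 28.87 × 1.712^(2/3) × √0.00059 = 0.019.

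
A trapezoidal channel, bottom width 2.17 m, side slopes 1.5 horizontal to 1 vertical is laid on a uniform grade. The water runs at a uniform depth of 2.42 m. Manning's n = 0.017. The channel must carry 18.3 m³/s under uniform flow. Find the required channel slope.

S = 0.00035

With bottom width b = 2.17 m and side slope z = 1.5: A = (b + zy)y = (2.17 + 1.5×2.42)×2.42 = 14.04 m²; P = b + 2y√(1+z²) = 2.17 + 2×2.42×1.803 = 10.9 m.
Hydraulic radius R = A/P = 14.04/10.9 = 1.288 m.
From Manning's equation, S = [nQ / (1 A R^(2/3))]² = [0.017 × 18.3 / (1 × 14.04 × 1.288^(2/3))]² = 0.00035.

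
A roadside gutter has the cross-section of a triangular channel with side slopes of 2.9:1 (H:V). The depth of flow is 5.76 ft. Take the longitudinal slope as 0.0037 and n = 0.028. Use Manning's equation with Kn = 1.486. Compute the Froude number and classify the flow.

For a triangular section with side slope z = 2.9: A = zy² = 2.9×5.76² = 96.22 ft²; P = 2y√(1+z²) = 2×5.76×3.068 = 35.34 ft.
Hydraulic radius R = A/P = 96.22/35.34 = 2.723 ft.
V = (1.486/n) R^(2/3) √S = (1.486/0.028) × 2.723^(2/3) × √0.0037 = 6.294 ft/s. Hydraulic depth D_h = A/T = 96.22/33.41 = 2.88 ft.
Froude number Fr = V/√(g·D_h) = 6.294/√(32.2×2.88) = 0.654, which is less than 1, so the flow is subcritical.

subcritical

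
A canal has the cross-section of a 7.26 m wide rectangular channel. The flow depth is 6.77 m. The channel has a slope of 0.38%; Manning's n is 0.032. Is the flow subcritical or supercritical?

subcritical

Flow area A = b·y = 7.26 × 6.77 = 49.15 m². Wetted perimeter P = b + 2y = 7.26 + 2×6.77 = 20.8 m.
Hydraulic radius R = A/P = 49.15/20.8 = 2.363 m.
V = (1/n) R^(2/3) √S = (1/0.032) × 2.363^(2/3) × √0.0038 = 3.418 m/s. Hydraulic depth D_h = A/T = 49.15/7.26 = 6.77 m.
Froude number Fr = V/√(g·D_h) = 3.418/√(9.81×6.77) = 0.419, which is less than 1, so the flow is subcritical.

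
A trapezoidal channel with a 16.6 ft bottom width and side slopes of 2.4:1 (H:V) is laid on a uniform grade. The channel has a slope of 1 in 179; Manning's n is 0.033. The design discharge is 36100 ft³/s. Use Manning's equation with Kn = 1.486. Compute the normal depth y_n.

Manning's equation rearranged: A R^(2/3) = nQ / (1.486·√S) = 0.033 × 36100 / (1.486 × √0.005587) = 10730.
Trying y = 31.4 ft: A R^(2/3) = 18370 — too large.
Trying y = 20.2 ft: A R^(2/3) = 6426 — too small.
Trying y = 25.1 ft: A R^(2/3) = 10720 — matches.

y_n = 25.1 ft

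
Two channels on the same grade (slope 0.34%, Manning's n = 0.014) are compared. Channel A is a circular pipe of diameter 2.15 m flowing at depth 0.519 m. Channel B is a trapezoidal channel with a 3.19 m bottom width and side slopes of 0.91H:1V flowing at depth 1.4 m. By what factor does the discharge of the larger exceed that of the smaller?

18.9

Channel A: For a circular section of diameter D = 2.15 m at depth y = 0.519 m, the central angle is θ = 2 arccos(1 − 2y/D) = 2.054 rad. Then A = (D²/8)(θ − sin θ) = 0.6755 m² and P = Dθ/2 = 2.208 m. Hydraulic radius R = A/P = 0.6755/2.208 = 0.3059 m. Q_A = (1/0.014)·0.6755·0.3059^(2/3)·√0.0034 = 1.277 m³/s.
Channel B: With bottom width b = 3.19 m and side slope z = 0.91: A = (b + zy)y = (3.19 + 0.91×1.4)×1.4 = 6.25 m²; P = b + 2y√(1+z²) = 3.19 + 2×1.4×1.352 = 6.976 m. Hydraulic radius R = A/P = 6.25/6.976 = 0.8959 m. Q_B = (1/0.014)·6.25·0.8959^(2/3)·√0.0034 = 24.19 m³/s.
The larger discharge is 24.19 m³/s and the smaller is 1.277 m³/s; the ratio is 18.9.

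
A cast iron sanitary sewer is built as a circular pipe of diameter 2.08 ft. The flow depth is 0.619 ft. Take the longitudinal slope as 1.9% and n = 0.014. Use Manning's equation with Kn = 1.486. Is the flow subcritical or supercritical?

supercritical

For a circular section of diameter D = 2.08 ft at depth y = 0.619 ft, the central angle is θ = 2 arccos(1 − 2y/D) = 2.308 rad. Then A = (D²/8)(θ − sin θ) = 0.8478 ft² and P = Dθ/2 = 2.4 ft.
Hydraulic radius R = A/P = 0.8478/2.4 = 0.3532 ft.
V = (1.486/n) R^(2/3) √S = (1.486/0.014) × 0.3532^(2/3) × √0.019 = 7.311 ft/s. Hydraulic depth D_h = A/T = 0.8478/1.902 = 0.4458 ft.
Froude number Fr = V/√(g·D_h) = 7.311/√(32.2×0.4458) = 1.93, which is greater than 1, so the flow is supercritical.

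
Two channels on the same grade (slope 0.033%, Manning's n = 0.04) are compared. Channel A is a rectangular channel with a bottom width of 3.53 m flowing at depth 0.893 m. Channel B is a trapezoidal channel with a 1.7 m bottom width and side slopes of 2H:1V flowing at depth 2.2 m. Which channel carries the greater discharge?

Channel A: Flow area A = b·y = 3.53 × 0.893 = 3.152 m². Wetted perimeter P = b + 2y = 3.53 + 2×0.893 = 5.316 m. Hydraulic radius R = A/P = 3.152/5.316 = 0.593 m. Q_A = (1/0.04)·3.152·0.593^(2/3)·√0.00033 = 1.01 m³/s.
Channel B: With bottom width b = 1.7 m and side slope z = 2: A = (b + zy)y = (1.7 + 2×2.2)×2.2 = 13.42 m²; P = b + 2y√(1+z²) = 1.7 + 2×2.2×2.236 = 11.54 m. Hydraulic radius R = A/P = 13.42/11.54 = 1.163 m. Q_B = (1/0.04)·13.42·1.163^(2/3)·√0.00033 = 6.74 m³/s.
Q_A = 1.01 m³/s vs Q_B = 6.74 m³/s, so channel B carries more.

channel B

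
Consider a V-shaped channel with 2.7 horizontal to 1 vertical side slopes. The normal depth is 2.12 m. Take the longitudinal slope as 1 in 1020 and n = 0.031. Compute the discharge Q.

Q = 12.2 m³/s

For a triangular section with side slope z = 2.7: A = zy² = 2.7×2.12² = 12.13 m²; P = 2y√(1+z²) = 2×2.12×2.879 = 12.21 m.
Hydraulic radius R = A/P = 12.13/12.21 = 0.994 m.
Manning's equation: Q = (1/n) A R^(2/3) S^(1/2) = (1/0.031) × 12.13 × 0.994^(2/3) × 0.0009804^(1/2) = 12.2 m³/s.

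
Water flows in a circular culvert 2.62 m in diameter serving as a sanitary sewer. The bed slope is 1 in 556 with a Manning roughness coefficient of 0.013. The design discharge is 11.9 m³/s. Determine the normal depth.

y_n = 1.94 m

Manning's equation rearranged: A R^(2/3) = nQ / (1·√S) = 0.013 × 11.9 / (√0.001799) = 3.648.
Trying y = 1.61 m: A R^(2/3) = 2.833 — short.
Trying y = 2.14 m: A R^(2/3) = 4.053 — over.
Trying y = 1.94 m: A R^(2/3) = 3.652 — close enough.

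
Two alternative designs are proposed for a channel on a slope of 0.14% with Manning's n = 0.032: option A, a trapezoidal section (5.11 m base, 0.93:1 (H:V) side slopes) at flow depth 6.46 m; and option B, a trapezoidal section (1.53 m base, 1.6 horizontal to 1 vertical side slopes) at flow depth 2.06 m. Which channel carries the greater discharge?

channel A

Channel A: With bottom width b = 5.11 m and side slope z = 0.93: A = (b + zy)y = (5.11 + 0.93×6.46)×6.46 = 71.82 m²; P = b + 2y√(1+z²) = 5.11 + 2×6.46×1.366 = 22.75 m. Hydraulic radius R = A/P = 71.82/22.75 = 3.156 m. Q_A = (1/0.032)·71.82·3.156^(2/3)·√0.0014 = 180.7 m³/s.
Channel B: With bottom width b = 1.53 m and side slope z = 1.6: A = (b + zy)y = (1.53 + 1.6×2.06)×2.06 = 9.942 m²; P = b + 2y√(1+z²) = 1.53 + 2×2.06×1.887 = 9.304 m. Hydraulic radius R = A/P = 9.942/9.304 = 1.069 m. Q_B = (1/0.032)·9.942·1.069^(2/3)·√0.0014 = 12.15 m³/s.
Q_A = 180.7 m³/s vs Q_B = 12.15 m³/s, so channel A carries more.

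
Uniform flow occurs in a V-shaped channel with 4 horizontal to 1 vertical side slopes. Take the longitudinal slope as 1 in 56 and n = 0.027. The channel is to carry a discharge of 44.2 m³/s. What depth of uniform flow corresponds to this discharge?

y_n = 1.62 m

Manning's equation rearranged: A R^(2/3) = nQ / (1·√S) = 0.027 × 44.2 / (√0.01786) = 8.931.
Trying y = 1.8 m: A R^(2/3) = 11.84 — too large.
Trying y = 1.62 m: A R^(2/3) = 8.939 — close enough.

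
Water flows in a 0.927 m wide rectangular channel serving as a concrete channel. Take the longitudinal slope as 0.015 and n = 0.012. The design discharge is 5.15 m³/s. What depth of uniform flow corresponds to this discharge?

Manning's equation rearranged: A R^(2/3) = nQ / (1·√S) = 0.012 × 5.15 / (√0.015) = 0.5046.
Trying y = 0.884 m: A R^(2/3) = 0.3706 — short.
Trying y = 1.24 m: A R^(2/3) = 0.5571 — over.
Trying y = 1.14 m: A R^(2/3) = 0.5042 — ≈ 0.5046.

y_n = 1.14 m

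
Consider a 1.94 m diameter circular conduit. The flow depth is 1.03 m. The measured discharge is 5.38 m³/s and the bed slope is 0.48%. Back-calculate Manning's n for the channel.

For a circular section of diameter D = 1.94 m at depth y = 1.03 m, the central angle is θ = 2 arccos(1 − 2y/D) = 3.265 rad. Then A = (D²/8)(θ − sin θ) = 1.594 m² and P = Dθ/2 = 3.167 m.
Hydraulic radius R = A/P = 1.594/3.167 = 0.5033 m.
Rearranging Manning's equation: n = (1/Q) A R^(2/3) S^(1/2) = (1/5.38) × 1.594 × 0.5033^(2/3) × √0.0048 = 0.013.

n = 0.013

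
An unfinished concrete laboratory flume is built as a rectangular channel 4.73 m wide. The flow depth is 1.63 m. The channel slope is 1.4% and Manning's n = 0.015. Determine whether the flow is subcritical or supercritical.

supercritical

Flow area A = b·y = 4.73 × 1.63 = 7.71 m². Wetted perimeter P = b + 2y = 4.73 + 2×1.63 = 7.99 m.
Hydraulic radius R = A/P = 7.71/7.99 = 0.9649 m.
V = (1/n) R^(2/3) √S = (1/0.015) × 0.9649^(2/3) × √0.014 = 7.703 m/s. Hydraulic depth D_h = A/T = 7.71/4.73 = 1.63 m.
Froude number Fr = V/√(g·D_h) = 7.703/√(9.81×1.63) = 1.93, which is greater than 1, so the flow is supercritical.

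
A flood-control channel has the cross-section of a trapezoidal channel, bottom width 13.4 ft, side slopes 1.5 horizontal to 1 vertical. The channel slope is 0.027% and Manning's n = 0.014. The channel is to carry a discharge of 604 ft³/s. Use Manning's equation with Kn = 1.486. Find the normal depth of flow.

Manning's equation rearranged: A R^(2/3) = nQ / (1.486·√S) = 0.014 × 604 / (1.486 × √0.00027) = 346.3.
Try y = 7.7 ft: A R^(2/3) = 536.5 — too large.
Try y = 4.52 ft: A R^(2/3) = 192.7 — too small.
Try y = 6.16 ft: A R^(2/3) = 346.5 — ≈ 346.3.

y_n = 6.16 ft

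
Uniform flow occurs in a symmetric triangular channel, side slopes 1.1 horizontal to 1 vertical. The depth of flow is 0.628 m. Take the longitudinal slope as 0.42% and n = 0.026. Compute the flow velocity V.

V = 0.942 m/s

For a triangular section with side slope z = 1.1: A = zy² = 1.1×0.628² = 0.4338 m²; P = 2y√(1+z²) = 2×0.628×1.487 = 1.867 m.
Hydraulic radius R = A/P = 0.4338/1.867 = 0.2323 m.
From Manning's equation, V = (1/n) R^(2/3) S^(1/2) = (1/0.026) × 0.2323^(2/3) × 0.0042^(1/2) = 0.942 m/s.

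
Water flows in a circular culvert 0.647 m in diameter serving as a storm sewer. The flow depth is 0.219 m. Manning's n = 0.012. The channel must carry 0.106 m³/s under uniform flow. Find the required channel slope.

For a circular section of diameter D = 0.647 m at depth y = 0.219 m, the central angle is θ = 2 arccos(1 − 2y/D) = 2.484 rad. Then A = (D²/8)(θ − sin θ) = 0.09797 m² and P = Dθ/2 = 0.8035 m.
Hydraulic radius R = A/P = 0.09797/0.8035 = 0.1219 m.
From Manning's equation, S = [nQ / (1 A R^(2/3))]² = [0.012 × 0.106 / (1 × 0.09797 × 0.1219^(2/3))]² = 0.00279.

S = 0.00279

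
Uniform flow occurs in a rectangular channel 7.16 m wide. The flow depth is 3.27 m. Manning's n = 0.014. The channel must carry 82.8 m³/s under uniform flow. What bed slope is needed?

S = 0.0012

Flow area A = b·y = 7.16 × 3.27 = 23.41 m². Wetted perimeter P = b + 2y = 7.16 + 2×3.27 = 13.7 m.
Hydraulic radius R = A/P = 23.41/13.7 = 1.709 m.
From Manning's equation, S = [nQ / (1 A R^(2/3))]² = [0.014 × 82.8 / (1 × 23.41 × 1.709^(2/3))]² = 0.0012.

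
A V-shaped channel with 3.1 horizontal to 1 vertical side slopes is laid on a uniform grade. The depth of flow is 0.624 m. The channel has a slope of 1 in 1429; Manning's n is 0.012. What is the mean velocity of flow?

For a triangular section with side slope z = 3.1: A = zy² = 3.1×0.624² = 1.207 m²; P = 2y√(1+z²) = 2×0.624×3.257 = 4.065 m.
Hydraulic radius R = A/P = 1.207/4.065 = 0.2969 m.
From Manning's equation, V = (1/n) R^(2/3) S^(1/2) = (1/0.012) × 0.2969^(2/3) × 0.0006998^(1/2) = 0.981 m/s.

V = 0.981 m/s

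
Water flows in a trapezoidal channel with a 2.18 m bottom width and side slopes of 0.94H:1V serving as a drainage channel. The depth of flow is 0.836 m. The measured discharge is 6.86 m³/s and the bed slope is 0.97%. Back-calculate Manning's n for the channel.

With bottom width b = 2.18 m and side slope z = 0.94: A = (b + zy)y = (2.18 + 0.94×0.836)×0.836 = 2.479 m²; P = b + 2y√(1+z²) = 2.18 + 2×0.836×1.372 = 4.475 m.
Hydraulic radius R = A/P = 2.479/4.475 = 0.5541 m.
Rearranging Manning's equation: n = (1/Q) A R^(2/3) S^(1/2) = (1/6.86) × 2.479 × 0.5541^(2/3) × √0.0097 = 0.024.

n = 0.024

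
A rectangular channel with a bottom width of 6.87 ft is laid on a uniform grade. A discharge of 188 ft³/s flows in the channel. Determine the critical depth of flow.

y_c = 2.85 ft

For a rectangular channel, critical depth y_c = (q²/g)^(1/3) where q = Q/b = 188/6.87 = 27.37 ft²/s.
So y_c = (27.37²/32.2)^(1/3) = 2.85 ft.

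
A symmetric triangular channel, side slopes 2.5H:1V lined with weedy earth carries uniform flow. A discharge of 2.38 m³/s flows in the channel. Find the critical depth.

y_c = 0.713 m

At critical depth, Q² T / (g A³) = 1, i.e. A³/T = Q²/g = 2.38²/9.81 = 0.5774.
At y = 0.611 m: A³/T = 0.2661 — too small.
At y = 0.831 m: A³/T = 1.238 — too large.
At y = 0.713 m: A³/T = 0.5758 — matches.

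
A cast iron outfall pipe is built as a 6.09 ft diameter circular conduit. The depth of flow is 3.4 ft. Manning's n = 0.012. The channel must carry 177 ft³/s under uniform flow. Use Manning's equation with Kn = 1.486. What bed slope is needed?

For a circular section of diameter D = 6.09 ft at depth y = 3.4 ft, the central angle is θ = 2 arccos(1 − 2y/D) = 3.375 rad. Then A = (D²/8)(θ − sin θ) = 16.72 ft² and P = Dθ/2 = 10.28 ft.
Hydraulic radius R = A/P = 16.72/10.28 = 1.627 ft.
From Manning's equation, S = [nQ / (1.486 A R^(2/3))]² = [0.012 × 177 / (1.486 × 16.72 × 1.627^(2/3))]² = 0.00382.

S = 0.00382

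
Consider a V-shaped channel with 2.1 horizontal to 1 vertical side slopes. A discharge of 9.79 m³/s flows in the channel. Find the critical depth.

At critical depth, Q² T / (g A³) = 1, i.e. A³/T = Q²/g = 9.79²/9.81 = 9.77.
At y = 1.07 m: A³/T = 3.093 — too small.
At y = 1.5 m: A³/T = 16.74 — too large.
At y = 1.35 m: A³/T = 9.887 — matches.

y_c = 1.35 m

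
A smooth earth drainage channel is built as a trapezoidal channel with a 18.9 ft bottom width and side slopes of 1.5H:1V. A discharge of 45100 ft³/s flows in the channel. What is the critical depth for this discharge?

At critical depth, Q² T / (g A³) = 1, i.e. A³/T = Q²/g = 45100²/32.2 = 63170000.
At y = 32.5 ft: A³/T = 91310000 — high.
At y = 26.6 ft: A³/T = 38770000 — low.
At y = 29.8 ft: A³/T = 62860000 — matches.

y_c = 29.8 ft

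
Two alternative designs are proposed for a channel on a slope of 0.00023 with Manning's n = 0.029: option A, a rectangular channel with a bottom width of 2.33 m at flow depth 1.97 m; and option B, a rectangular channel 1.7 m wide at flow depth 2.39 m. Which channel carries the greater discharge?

channel A

Channel A: Flow area A = b·y = 2.33 × 1.97 = 4.59 m². Wetted perimeter P = b + 2y = 2.33 + 2×1.97 = 6.27 m. Hydraulic radius R = A/P = 4.59/6.27 = 0.7321 m. Q_A = (1/0.029)·4.59·0.7321^(2/3)·√0.00023 = 1.95 m³/s.
Channel B: Flow area A = b·y = 1.7 × 2.39 = 4.063 m². Wetted perimeter P = b + 2y = 1.7 + 2×2.39 = 6.48 m. Hydraulic radius R = A/P = 4.063/6.48 = 0.627 m. Q_B = (1/0.029)·4.063·0.627^(2/3)·√0.00023 = 1.557 m³/s.
Q_A = 1.95 m³/s vs Q_B = 1.557 m³/s, so channel A carries more.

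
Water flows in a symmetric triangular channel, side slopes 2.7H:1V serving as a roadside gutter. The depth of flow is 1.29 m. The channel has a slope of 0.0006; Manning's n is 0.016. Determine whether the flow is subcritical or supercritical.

subcritical

For a triangular section with side slope z = 2.7: A = zy² = 2.7×1.29² = 4.493 m²; P = 2y√(1+z²) = 2×1.29×2.879 = 7.428 m.
Hydraulic radius R = A/P = 4.493/7.428 = 0.6048 m.
V = (1/n) R^(2/3) √S = (1/0.016) × 0.6048^(2/3) × √0.0006 = 1.095 m/s. Hydraulic depth D_h = A/T = 4.493/6.966 = 0.645 m.
Froude number Fr = V/√(g·D_h) = 1.095/√(9.81×0.645) = 0.435, which is less than 1, so the flow is subcritical.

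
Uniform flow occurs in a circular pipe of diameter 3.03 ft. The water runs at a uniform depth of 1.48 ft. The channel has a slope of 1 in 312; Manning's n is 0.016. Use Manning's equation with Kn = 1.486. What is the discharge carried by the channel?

Q = 15.1 ft³/s

For a circular section of diameter D = 3.03 ft at depth y = 1.48 ft, the central angle is θ = 2 arccos(1 − 2y/D) = 3.095 rad. Then A = (D²/8)(θ − sin θ) = 3.499 ft² and P = Dθ/2 = 4.69 ft.
Hydraulic radius R = A/P = 3.499/4.69 = 0.7462 ft.
Manning's equation: Q = (1.486/n) A R^(2/3) S^(1/2) = (1.486/0.016) × 3.499 × 0.7462^(2/3) × 0.003205^(1/2) = 15.1 ft³/s.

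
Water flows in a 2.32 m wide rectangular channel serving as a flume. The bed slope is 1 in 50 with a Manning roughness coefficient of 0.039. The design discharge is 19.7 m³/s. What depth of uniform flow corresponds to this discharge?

y_n = 2.69 m

Manning's equation rearranged: A R^(2/3) = nQ / (1·√S) = 0.039 × 19.7 / (√0.02) = 5.433.
At y = 2.34 m: A R^(2/3) = 4.583 — low.
At y = 2.69 m: A R^(2/3) = 5.425 — ≈ 5.433.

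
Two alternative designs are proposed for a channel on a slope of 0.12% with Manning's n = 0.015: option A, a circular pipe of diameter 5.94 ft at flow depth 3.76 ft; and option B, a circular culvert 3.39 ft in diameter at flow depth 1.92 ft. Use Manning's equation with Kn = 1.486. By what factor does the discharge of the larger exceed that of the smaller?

5.29

Channel A: For a circular section of diameter D = 5.94 ft at depth y = 3.76 ft, the central angle is θ = 2 arccos(1 − 2y/D) = 3.68 rad. Then A = (D²/8)(θ − sin θ) = 18.49 ft² and P = Dθ/2 = 10.93 ft. Hydraulic radius R = A/P = 18.49/10.93 = 1.692 ft. Q_A = (1.486/0.015)·18.49·1.692^(2/3)·√0.0012 = 90.11 ft³/s.
Channel B: For a circular section of diameter D = 3.39 ft at depth y = 1.92 ft, the central angle is θ = 2 arccos(1 − 2y/D) = 3.408 rad. Then A = (D²/8)(θ − sin θ) = 5.273 ft² and P = Dθ/2 = 5.776 ft. Hydraulic radius R = A/P = 5.273/5.776 = 0.9129 ft. Q_B = (1.486/0.015)·5.273·0.9129^(2/3)·√0.0012 = 17.03 ft³/s.
The larger discharge is 90.11 ft³/s and the smaller is 17.03 ft³/s; the ratio is 5.29.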